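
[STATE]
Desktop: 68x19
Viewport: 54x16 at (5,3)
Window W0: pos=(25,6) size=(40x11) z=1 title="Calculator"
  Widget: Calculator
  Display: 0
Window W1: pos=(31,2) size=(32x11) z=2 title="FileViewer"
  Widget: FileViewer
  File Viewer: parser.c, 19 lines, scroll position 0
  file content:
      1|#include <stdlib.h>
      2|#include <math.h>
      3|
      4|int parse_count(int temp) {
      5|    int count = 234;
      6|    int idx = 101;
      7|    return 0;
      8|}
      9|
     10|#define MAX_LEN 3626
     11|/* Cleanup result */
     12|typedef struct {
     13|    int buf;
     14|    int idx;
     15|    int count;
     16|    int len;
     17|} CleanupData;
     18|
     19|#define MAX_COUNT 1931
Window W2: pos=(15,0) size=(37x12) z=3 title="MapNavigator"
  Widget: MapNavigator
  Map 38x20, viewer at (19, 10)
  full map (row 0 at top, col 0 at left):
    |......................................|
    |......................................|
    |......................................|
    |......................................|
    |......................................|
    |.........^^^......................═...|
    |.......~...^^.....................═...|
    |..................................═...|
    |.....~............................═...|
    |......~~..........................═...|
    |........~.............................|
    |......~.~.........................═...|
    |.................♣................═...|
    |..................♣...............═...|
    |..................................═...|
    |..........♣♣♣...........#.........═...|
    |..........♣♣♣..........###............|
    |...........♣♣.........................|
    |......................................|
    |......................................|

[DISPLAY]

          ┃.....~...^^.....................═..┃       
          ┃................................═..┃───────
          ┃...~............................═..┃       
          ┃....~~..........................═..┃       
          ┃......~..........@.................┃       
          ┃....~.~.........................═..┃temp) {
          ┃...............♣................═..┃       
          ┃................♣...............═..┃       
          ┗━━━━━━━━━━━━━━━━━━━━━━━━━━━━━━━━━━━┛       
                    ┃├───┼┗━━━━━━━━━━━━━━━━━━━━━━━━━━━
                    ┃│ 4 │ 5 │ 6 │ × │                
                    ┃├───┼───┼───┼───┤                
                    ┃│ 1 │ 2 │ 3 │ - │                
                    ┗━━━━━━━━━━━━━━━━━━━━━━━━━━━━━━━━━
                                                      
                                                      


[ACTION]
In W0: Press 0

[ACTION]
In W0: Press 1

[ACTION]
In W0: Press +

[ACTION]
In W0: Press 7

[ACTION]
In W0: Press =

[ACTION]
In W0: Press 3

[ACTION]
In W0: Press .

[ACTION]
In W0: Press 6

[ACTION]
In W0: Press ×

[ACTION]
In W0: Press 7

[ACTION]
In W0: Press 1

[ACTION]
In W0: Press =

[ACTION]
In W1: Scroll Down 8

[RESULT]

          ┃.....~...^^.....................═..┃       
          ┃................................═..┃───────
          ┃...~............................═..┃       
          ┃....~~..........................═..┃       
          ┃......~..........@.................┃       
          ┃....~.~.........................═..┃       
          ┃...............♣................═..┃       
          ┃................♣...............═..┃       
          ┗━━━━━━━━━━━━━━━━━━━━━━━━━━━━━━━━━━━┛       
                    ┃├───┼┗━━━━━━━━━━━━━━━━━━━━━━━━━━━
                    ┃│ 4 │ 5 │ 6 │ × │                
                    ┃├───┼───┼───┼───┤                
                    ┃│ 1 │ 2 │ 3 │ - │                
                    ┗━━━━━━━━━━━━━━━━━━━━━━━━━━━━━━━━━
                                                      
                                                      


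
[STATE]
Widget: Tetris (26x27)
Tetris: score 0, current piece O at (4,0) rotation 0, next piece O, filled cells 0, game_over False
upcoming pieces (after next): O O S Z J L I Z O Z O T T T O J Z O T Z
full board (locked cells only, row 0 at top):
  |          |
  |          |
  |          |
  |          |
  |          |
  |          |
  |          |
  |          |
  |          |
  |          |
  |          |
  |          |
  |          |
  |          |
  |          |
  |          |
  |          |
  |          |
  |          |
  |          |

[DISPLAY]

    ▓▓    │Next:          
    ▓▓    │▓▓             
          │▓▓             
          │               
          │               
          │               
          │Score:         
          │0              
          │               
          │               
          │               
          │               
          │               
          │               
          │               
          │               
          │               
          │               
          │               
          │               
          │               
          │               
          │               
          │               
          │               
          │               
          │               


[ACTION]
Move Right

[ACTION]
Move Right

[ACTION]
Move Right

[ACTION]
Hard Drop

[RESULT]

    ▓▓    │Next:          
    ▓▓    │▓▓             
          │▓▓             
          │               
          │               
          │               
          │Score:         
          │0              
          │               
          │               
          │               
          │               
          │               
          │               
          │               
          │               
          │               
          │               
       ▓▓ │               
       ▓▓ │               
          │               
          │               
          │               
          │               
          │               
          │               
          │               


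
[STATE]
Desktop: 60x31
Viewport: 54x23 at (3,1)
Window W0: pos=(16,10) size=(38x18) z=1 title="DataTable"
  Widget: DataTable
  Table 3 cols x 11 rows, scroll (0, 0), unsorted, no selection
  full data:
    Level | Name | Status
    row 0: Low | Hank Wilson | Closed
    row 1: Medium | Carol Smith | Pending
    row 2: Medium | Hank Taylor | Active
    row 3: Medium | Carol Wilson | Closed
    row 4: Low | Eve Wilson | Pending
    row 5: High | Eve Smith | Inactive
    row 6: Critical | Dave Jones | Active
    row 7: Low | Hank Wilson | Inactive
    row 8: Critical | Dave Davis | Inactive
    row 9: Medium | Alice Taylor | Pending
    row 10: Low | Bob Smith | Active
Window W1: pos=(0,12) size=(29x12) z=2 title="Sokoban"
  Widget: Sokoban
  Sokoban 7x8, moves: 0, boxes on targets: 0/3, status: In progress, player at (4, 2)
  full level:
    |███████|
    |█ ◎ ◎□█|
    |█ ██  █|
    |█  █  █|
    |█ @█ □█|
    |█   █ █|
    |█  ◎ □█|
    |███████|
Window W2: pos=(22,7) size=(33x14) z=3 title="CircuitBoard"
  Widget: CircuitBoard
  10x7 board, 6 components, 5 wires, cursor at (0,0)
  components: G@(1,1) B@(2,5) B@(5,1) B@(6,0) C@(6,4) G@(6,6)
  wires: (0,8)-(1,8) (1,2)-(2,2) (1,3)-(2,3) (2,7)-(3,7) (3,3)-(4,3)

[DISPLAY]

                                                      
                                                      
                                                      
                                                      
                                                      
                                                      
                   ┏━━━━━━━━━━━━━━━━━━━━━━━━━━━━━━━┓  
                   ┃ CircuitBoard                  ┃  
                   ┠───────────────────────────────┨  
             ┏━━━━━┃   0 1 2 3 4 5 6 7 8 9         ┃  
             ┃ Data┃0  [.]                         ┃  
━━━━━━━━━━━━━━━━━━━┃                               ┃  
okoban             ┃1       G   ·   ·              ┃  
───────────────────┃            │   │              ┃  
█████              ┃2           ·   ·       B      ┃  
◎ ◎□█              ┃                               ┃  
██  █              ┃3               ·              ┃  
 █  █              ┃                │              ┃  
@█ □█              ┃4               ·              ┃  
  █ █              ┗━━━━━━━━━━━━━━━━━━━━━━━━━━━━━━━┛  
 ◎ □█                    ┃e Jones  │Active        ┃   
█████                    ┃k Wilson │Inactive      ┃   
━━━━━━━━━━━━━━━━━━━━━━━━━┛e Davis  │Inactive      ┃   


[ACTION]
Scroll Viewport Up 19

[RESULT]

                                                      
                                                      
                                                      
                                                      
                                                      
                                                      
                                                      
                   ┏━━━━━━━━━━━━━━━━━━━━━━━━━━━━━━━┓  
                   ┃ CircuitBoard                  ┃  
                   ┠───────────────────────────────┨  
             ┏━━━━━┃   0 1 2 3 4 5 6 7 8 9         ┃  
             ┃ Data┃0  [.]                         ┃  
━━━━━━━━━━━━━━━━━━━┃                               ┃  
okoban             ┃1       G   ·   ·              ┃  
───────────────────┃            │   │              ┃  
█████              ┃2           ·   ·       B      ┃  
◎ ◎□█              ┃                               ┃  
██  █              ┃3               ·              ┃  
 █  █              ┃                │              ┃  
@█ □█              ┃4               ·              ┃  
  █ █              ┗━━━━━━━━━━━━━━━━━━━━━━━━━━━━━━━┛  
 ◎ □█                    ┃e Jones  │Active        ┃   
█████                    ┃k Wilson │Inactive      ┃   


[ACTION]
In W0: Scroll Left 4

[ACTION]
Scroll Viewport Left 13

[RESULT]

                                                      
                                                      
                                                      
                                                      
                                                      
                                                      
                                                      
                      ┏━━━━━━━━━━━━━━━━━━━━━━━━━━━━━━━
                      ┃ CircuitBoard                  
                      ┠───────────────────────────────
                ┏━━━━━┃   0 1 2 3 4 5 6 7 8 9         
                ┃ Data┃0  [.]                         
┏━━━━━━━━━━━━━━━━━━━━━┃                               
┃ Sokoban             ┃1       G   ·   ·              
┠─────────────────────┃            │   │              
┃███████              ┃2           ·   ·       B      
┃█ ◎ ◎□█              ┃                               
┃█ ██  █              ┃3               ·              
┃█  █  █              ┃                │              
┃█ @█ □█              ┃4               ·              
┃█   █ █              ┗━━━━━━━━━━━━━━━━━━━━━━━━━━━━━━━
┃█  ◎ □█                    ┃e Jones  │Active        ┃
┃███████                    ┃k Wilson │Inactive      ┃


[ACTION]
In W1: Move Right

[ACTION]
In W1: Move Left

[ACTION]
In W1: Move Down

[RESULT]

                                                      
                                                      
                                                      
                                                      
                                                      
                                                      
                                                      
                      ┏━━━━━━━━━━━━━━━━━━━━━━━━━━━━━━━
                      ┃ CircuitBoard                  
                      ┠───────────────────────────────
                ┏━━━━━┃   0 1 2 3 4 5 6 7 8 9         
                ┃ Data┃0  [.]                         
┏━━━━━━━━━━━━━━━━━━━━━┃                               
┃ Sokoban             ┃1       G   ·   ·              
┠─────────────────────┃            │   │              
┃███████              ┃2           ·   ·       B      
┃█ ◎ ◎□█              ┃                               
┃█ ██  █              ┃3               ·              
┃█  █  █              ┃                │              
┃█  █ □█              ┃4               ·              
┃█@  █ █              ┗━━━━━━━━━━━━━━━━━━━━━━━━━━━━━━━
┃█  ◎ □█                    ┃e Jones  │Active        ┃
┃███████                    ┃k Wilson │Inactive      ┃


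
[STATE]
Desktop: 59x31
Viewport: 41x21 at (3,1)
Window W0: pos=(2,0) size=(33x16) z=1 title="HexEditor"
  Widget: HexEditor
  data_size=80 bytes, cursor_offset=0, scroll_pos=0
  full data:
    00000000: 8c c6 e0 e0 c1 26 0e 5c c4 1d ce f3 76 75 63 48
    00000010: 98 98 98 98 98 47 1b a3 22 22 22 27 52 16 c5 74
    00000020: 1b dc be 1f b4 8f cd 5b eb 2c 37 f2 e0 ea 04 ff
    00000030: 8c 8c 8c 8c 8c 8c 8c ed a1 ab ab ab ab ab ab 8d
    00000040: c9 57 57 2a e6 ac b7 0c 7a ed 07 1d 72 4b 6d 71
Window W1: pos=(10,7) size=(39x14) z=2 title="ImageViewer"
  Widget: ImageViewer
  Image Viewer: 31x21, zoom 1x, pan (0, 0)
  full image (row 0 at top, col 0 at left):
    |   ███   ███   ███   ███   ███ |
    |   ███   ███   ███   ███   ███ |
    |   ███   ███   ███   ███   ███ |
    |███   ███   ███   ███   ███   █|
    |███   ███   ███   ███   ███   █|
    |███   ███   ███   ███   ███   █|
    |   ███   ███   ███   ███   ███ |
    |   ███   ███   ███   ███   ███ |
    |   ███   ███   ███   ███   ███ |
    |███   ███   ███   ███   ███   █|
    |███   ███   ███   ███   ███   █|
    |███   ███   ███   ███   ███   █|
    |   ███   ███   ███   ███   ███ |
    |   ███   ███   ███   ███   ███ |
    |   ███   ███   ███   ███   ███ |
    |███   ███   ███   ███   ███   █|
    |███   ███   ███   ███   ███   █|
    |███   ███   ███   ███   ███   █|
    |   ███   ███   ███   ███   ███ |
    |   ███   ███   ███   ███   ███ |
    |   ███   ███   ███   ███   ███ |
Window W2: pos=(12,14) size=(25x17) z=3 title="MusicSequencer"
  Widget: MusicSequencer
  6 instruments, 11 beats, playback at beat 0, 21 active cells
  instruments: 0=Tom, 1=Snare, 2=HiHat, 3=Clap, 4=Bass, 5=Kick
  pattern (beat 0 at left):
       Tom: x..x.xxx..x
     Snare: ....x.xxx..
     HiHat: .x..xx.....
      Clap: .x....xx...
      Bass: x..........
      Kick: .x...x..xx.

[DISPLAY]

 HexEditor                     ┃         
───────────────────────────────┨         
00000000  8C c6 e0 e0 c1 26 0e ┃         
00000010  98 98 98 98 98 47 1b ┃         
00000020  1b dc be 1f b4 8f cd ┃         
00000030  8c 8c 8c 8c 8c 8c 8c ┃         
0000004┏━━━━━━━━━━━━━━━━━━━━━━━━━━━━━━━━━
       ┃ ImageViewer                     
       ┠─────────────────────────────────
       ┃   ███   ███   ███   ███   ███   
       ┃   ███   ███   ███   ███   ███   
       ┃   ███   ███   ███   ███   ███   
       ┃███   ███   ███   ███   ███   █  
       ┃█┏━━━━━━━━━━━━━━━━━━━━━━━┓█   █  
━━━━━━━┃█┃ MusicSequencer        ┃█   █  
       ┃ ┠───────────────────────┨ ███   
       ┃ ┃      ▼1234567890      ┃ ███   
       ┃ ┃   Tom█··█·███··█      ┃ ███   
       ┃█┃ Snare····█·███··      ┃█   █  
       ┗━┃ HiHat·█··██·····      ┃━━━━━━━
         ┃  Clap·█····██···      ┃       


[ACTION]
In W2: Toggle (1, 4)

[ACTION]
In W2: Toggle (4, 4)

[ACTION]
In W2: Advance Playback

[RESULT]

 HexEditor                     ┃         
───────────────────────────────┨         
00000000  8C c6 e0 e0 c1 26 0e ┃         
00000010  98 98 98 98 98 47 1b ┃         
00000020  1b dc be 1f b4 8f cd ┃         
00000030  8c 8c 8c 8c 8c 8c 8c ┃         
0000004┏━━━━━━━━━━━━━━━━━━━━━━━━━━━━━━━━━
       ┃ ImageViewer                     
       ┠─────────────────────────────────
       ┃   ███   ███   ███   ███   ███   
       ┃   ███   ███   ███   ███   ███   
       ┃   ███   ███   ███   ███   ███   
       ┃███   ███   ███   ███   ███   █  
       ┃█┏━━━━━━━━━━━━━━━━━━━━━━━┓█   █  
━━━━━━━┃█┃ MusicSequencer        ┃█   █  
       ┃ ┠───────────────────────┨ ███   
       ┃ ┃      0▼234567890      ┃ ███   
       ┃ ┃   Tom█··█·███··█      ┃ ███   
       ┃█┃ Snare······███··      ┃█   █  
       ┗━┃ HiHat·█··██·····      ┃━━━━━━━
         ┃  Clap·█····██···      ┃       


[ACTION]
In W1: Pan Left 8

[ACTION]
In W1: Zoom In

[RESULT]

 HexEditor                     ┃         
───────────────────────────────┨         
00000000  8C c6 e0 e0 c1 26 0e ┃         
00000010  98 98 98 98 98 47 1b ┃         
00000020  1b dc be 1f b4 8f cd ┃         
00000030  8c 8c 8c 8c 8c 8c 8c ┃         
0000004┏━━━━━━━━━━━━━━━━━━━━━━━━━━━━━━━━━
       ┃ ImageViewer                     
       ┠─────────────────────────────────
       ┃      ██████      ██████      ███
       ┃      ██████      ██████      ███
       ┃      ██████      ██████      ███
       ┃      ██████      ██████      ███
       ┃ ┏━━━━━━━━━━━━━━━━━━━━━━━┓    ███
━━━━━━━┃ ┃ MusicSequencer        ┃    ███
       ┃█┠───────────────────────┨████   
       ┃█┃      0▼234567890      ┃████   
       ┃█┃   Tom█··█·███··█      ┃████   
       ┃█┃ Snare······███··      ┃████   
       ┗━┃ HiHat·█··██·····      ┃━━━━━━━
         ┃  Clap·█····██···      ┃       


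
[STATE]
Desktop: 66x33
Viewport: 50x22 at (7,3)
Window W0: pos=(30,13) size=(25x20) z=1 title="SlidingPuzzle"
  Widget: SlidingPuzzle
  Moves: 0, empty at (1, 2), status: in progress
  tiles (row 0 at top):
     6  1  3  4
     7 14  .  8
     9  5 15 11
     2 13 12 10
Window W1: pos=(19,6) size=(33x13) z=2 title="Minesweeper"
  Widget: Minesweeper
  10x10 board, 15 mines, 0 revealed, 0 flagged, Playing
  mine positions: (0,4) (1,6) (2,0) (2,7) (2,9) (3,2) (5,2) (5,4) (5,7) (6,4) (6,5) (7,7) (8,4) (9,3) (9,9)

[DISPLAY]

                                                  
                                                  
                                                  
            ┏━━━━━━━━━━━━━━━━━━━━━━━━━━━━━━━┓     
            ┃ Minesweeper                   ┃     
            ┠───────────────────────────────┨     
            ┃■■■■■■■■■■                     ┃     
            ┃■■■■■■■■■■                     ┃     
            ┃■■■■■■■■■■                     ┃     
            ┃■■■■■■■■■■                     ┃     
            ┃■■■■■■■■■■                     ┃━━┓  
            ┃■■■■■■■■■■                     ┃  ┃  
            ┃■■■■■■■■■■                     ┃──┨  
            ┃■■■■■■■■■■                     ┃  ┃  
            ┃■■■■■■■■■■                     ┃  ┃  
            ┗━━━━━━━━━━━━━━━━━━━━━━━━━━━━━━━┛  ┃  
                       ┃│  7 │ 14 │    │  8 │  ┃  
                       ┃├────┼────┼────┼────┤  ┃  
                       ┃│  9 │  5 │ 15 │ 11 │  ┃  
                       ┃├────┼────┼────┼────┤  ┃  
                       ┃│  2 │ 13 │ 12 │ 10 │  ┃  
                       ┃└────┴────┴────┴────┘  ┃  


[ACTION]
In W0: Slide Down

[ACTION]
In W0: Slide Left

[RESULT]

                                                  
                                                  
                                                  
            ┏━━━━━━━━━━━━━━━━━━━━━━━━━━━━━━━┓     
            ┃ Minesweeper                   ┃     
            ┠───────────────────────────────┨     
            ┃■■■■■■■■■■                     ┃     
            ┃■■■■■■■■■■                     ┃     
            ┃■■■■■■■■■■                     ┃     
            ┃■■■■■■■■■■                     ┃     
            ┃■■■■■■■■■■                     ┃━━┓  
            ┃■■■■■■■■■■                     ┃  ┃  
            ┃■■■■■■■■■■                     ┃──┨  
            ┃■■■■■■■■■■                     ┃  ┃  
            ┃■■■■■■■■■■                     ┃  ┃  
            ┗━━━━━━━━━━━━━━━━━━━━━━━━━━━━━━━┛  ┃  
                       ┃│  7 │ 14 │  3 │  8 │  ┃  
                       ┃├────┼────┼────┼────┤  ┃  
                       ┃│  9 │  5 │ 15 │ 11 │  ┃  
                       ┃├────┼────┼────┼────┤  ┃  
                       ┃│  2 │ 13 │ 12 │ 10 │  ┃  
                       ┃└────┴────┴────┴────┘  ┃  


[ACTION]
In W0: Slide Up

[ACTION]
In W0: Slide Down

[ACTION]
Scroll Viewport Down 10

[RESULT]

            ┃■■■■■■■■■■                     ┃     
            ┃■■■■■■■■■■                     ┃     
            ┃■■■■■■■■■■                     ┃━━┓  
            ┃■■■■■■■■■■                     ┃  ┃  
            ┃■■■■■■■■■■                     ┃──┨  
            ┃■■■■■■■■■■                     ┃  ┃  
            ┃■■■■■■■■■■                     ┃  ┃  
            ┗━━━━━━━━━━━━━━━━━━━━━━━━━━━━━━━┛  ┃  
                       ┃│  7 │ 14 │  3 │  8 │  ┃  
                       ┃├────┼────┼────┼────┤  ┃  
                       ┃│  9 │  5 │ 15 │ 11 │  ┃  
                       ┃├────┼────┼────┼────┤  ┃  
                       ┃│  2 │ 13 │ 12 │ 10 │  ┃  
                       ┃└────┴────┴────┴────┘  ┃  
                       ┃Moves: 4               ┃  
                       ┃                       ┃  
                       ┃                       ┃  
                       ┃                       ┃  
                       ┃                       ┃  
                       ┃                       ┃  
                       ┃                       ┃  
                       ┗━━━━━━━━━━━━━━━━━━━━━━━┛  


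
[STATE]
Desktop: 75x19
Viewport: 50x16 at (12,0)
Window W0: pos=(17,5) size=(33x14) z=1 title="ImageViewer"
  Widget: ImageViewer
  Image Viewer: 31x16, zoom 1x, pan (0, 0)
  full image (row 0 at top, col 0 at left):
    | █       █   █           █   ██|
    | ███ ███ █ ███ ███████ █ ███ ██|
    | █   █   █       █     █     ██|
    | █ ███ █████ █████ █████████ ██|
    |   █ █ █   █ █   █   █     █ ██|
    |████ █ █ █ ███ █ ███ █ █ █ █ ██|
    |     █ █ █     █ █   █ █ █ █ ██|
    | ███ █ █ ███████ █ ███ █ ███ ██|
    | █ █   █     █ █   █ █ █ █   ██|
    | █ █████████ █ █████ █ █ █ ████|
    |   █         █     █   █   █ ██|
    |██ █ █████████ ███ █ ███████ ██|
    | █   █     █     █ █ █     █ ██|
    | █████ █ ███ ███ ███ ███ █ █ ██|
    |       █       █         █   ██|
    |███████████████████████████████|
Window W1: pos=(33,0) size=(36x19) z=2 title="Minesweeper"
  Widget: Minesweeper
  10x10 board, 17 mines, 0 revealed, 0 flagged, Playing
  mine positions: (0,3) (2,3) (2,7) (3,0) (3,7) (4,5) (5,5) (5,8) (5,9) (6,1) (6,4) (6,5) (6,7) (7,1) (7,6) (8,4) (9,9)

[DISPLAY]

                     ┏━━━━━━━━━━━━━━━━━━━━━━━━━━━━
                     ┃ Minesweeper                
                     ┠────────────────────────────
                     ┃■■■■■■■■■■                  
                     ┃■■■■■■■■■■                  
     ┏━━━━━━━━━━━━━━━┃■■■■■■■■■■                  
     ┃ ImageViewer   ┃■■■■■■■■■■                  
     ┠───────────────┃■■■■■■■■■■                  
     ┃ █       █   █ ┃■■■■■■■■■■                  
     ┃ ███ ███ █ ███ ┃■■■■■■■■■■                  
     ┃ █   █   █     ┃■■■■■■■■■■                  
     ┃ █ ███ █████ ██┃■■■■■■■■■■                  
     ┃   █ █ █   █ █ ┃■■■■■■■■■■                  
     ┃████ █ █ █ ███ ┃                            
     ┃     █ █ █     ┃                            
     ┃ ███ █ █ ██████┃                            


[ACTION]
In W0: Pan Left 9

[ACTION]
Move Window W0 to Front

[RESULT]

                     ┏━━━━━━━━━━━━━━━━━━━━━━━━━━━━
                     ┃ Minesweeper                
                     ┠────────────────────────────
                     ┃■■■■■■■■■■                  
                     ┃■■■■■■■■■■                  
     ┏━━━━━━━━━━━━━━━━━━━━━━━━━━━━━━━┓            
     ┃ ImageViewer                   ┃            
     ┠───────────────────────────────┨            
     ┃ █       █   █           █   ██┃            
     ┃ ███ ███ █ ███ ███████ █ ███ ██┃            
     ┃ █   █   █       █     █     ██┃            
     ┃ █ ███ █████ █████ █████████ ██┃            
     ┃   █ █ █   █ █   █   █     █ ██┃            
     ┃████ █ █ █ ███ █ ███ █ █ █ █ ██┃            
     ┃     █ █ █     █ █   █ █ █ █ ██┃            
     ┃ ███ █ █ ███████ █ ███ █ ███ ██┃            


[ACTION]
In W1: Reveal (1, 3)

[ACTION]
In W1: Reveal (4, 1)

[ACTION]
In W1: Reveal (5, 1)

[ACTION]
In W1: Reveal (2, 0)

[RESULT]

                     ┏━━━━━━━━━━━━━━━━━━━━━━━━━━━━
                     ┃ Minesweeper                
                     ┠────────────────────────────
                     ┃■■■■■■■■■■                  
                     ┃■■■2■■■■■■                  
     ┏━━━━━━━━━━━━━━━━━━━━━━━━━━━━━━━┓            
     ┃ ImageViewer                   ┃            
     ┠───────────────────────────────┨            
     ┃ █       █   █           █   ██┃            
     ┃ ███ ███ █ ███ ███████ █ ███ ██┃            
     ┃ █   █   █       █     █     ██┃            
     ┃ █ ███ █████ █████ █████████ ██┃            
     ┃   █ █ █   █ █   █   █     █ ██┃            
     ┃████ █ █ █ ███ █ ███ █ █ █ █ ██┃            
     ┃     █ █ █     █ █   █ █ █ █ ██┃            
     ┃ ███ █ █ ███████ █ ███ █ ███ ██┃            


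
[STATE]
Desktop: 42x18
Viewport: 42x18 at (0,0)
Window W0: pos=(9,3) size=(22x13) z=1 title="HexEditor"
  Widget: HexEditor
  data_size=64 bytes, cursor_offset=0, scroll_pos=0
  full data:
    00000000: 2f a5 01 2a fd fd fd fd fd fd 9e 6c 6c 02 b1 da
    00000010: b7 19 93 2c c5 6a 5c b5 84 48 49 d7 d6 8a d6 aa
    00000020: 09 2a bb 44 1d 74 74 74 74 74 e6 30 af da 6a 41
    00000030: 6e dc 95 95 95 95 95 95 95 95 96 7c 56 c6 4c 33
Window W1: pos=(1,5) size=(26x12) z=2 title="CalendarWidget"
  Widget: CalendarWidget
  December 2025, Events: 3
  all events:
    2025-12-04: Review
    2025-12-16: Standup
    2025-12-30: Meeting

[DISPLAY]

                                          
                                          
                                          
         ┏━━━━━━━━━━━━━━━━━━━━┓           
         ┃ HexEditor          ┃           
 ┏━━━━━━━━━━━━━━━━━━━━━━━━┓───┨           
 ┃ CalendarWidget         ┃1 2┃           
 ┠────────────────────────┨3 2┃           
 ┃     December 2025      ┃b 4┃           
 ┃Mo Tu We Th Fr Sa Su    ┃5 9┃           
 ┃ 1  2  3  4*  5  6  7   ┃   ┃           
 ┃ 8  9 10 11 12 13 14    ┃   ┃           
 ┃15 16* 17 18 19 20 21   ┃   ┃           
 ┃22 23 24 25 26 27 28    ┃   ┃           
 ┃29 30* 31               ┃   ┃           
 ┃                        ┃━━━┛           
 ┗━━━━━━━━━━━━━━━━━━━━━━━━┛               
                                          


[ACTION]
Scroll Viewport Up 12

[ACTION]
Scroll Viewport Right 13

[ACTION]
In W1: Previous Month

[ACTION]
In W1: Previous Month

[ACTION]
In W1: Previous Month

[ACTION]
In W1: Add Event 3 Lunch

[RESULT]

                                          
                                          
                                          
         ┏━━━━━━━━━━━━━━━━━━━━┓           
         ┃ HexEditor          ┃           
 ┏━━━━━━━━━━━━━━━━━━━━━━━━┓───┨           
 ┃ CalendarWidget         ┃1 2┃           
 ┠────────────────────────┨3 2┃           
 ┃     September 2025     ┃b 4┃           
 ┃Mo Tu We Th Fr Sa Su    ┃5 9┃           
 ┃ 1  2  3*  4  5  6  7   ┃   ┃           
 ┃ 8  9 10 11 12 13 14    ┃   ┃           
 ┃15 16 17 18 19 20 21    ┃   ┃           
 ┃22 23 24 25 26 27 28    ┃   ┃           
 ┃29 30                   ┃   ┃           
 ┃                        ┃━━━┛           
 ┗━━━━━━━━━━━━━━━━━━━━━━━━┛               
                                          


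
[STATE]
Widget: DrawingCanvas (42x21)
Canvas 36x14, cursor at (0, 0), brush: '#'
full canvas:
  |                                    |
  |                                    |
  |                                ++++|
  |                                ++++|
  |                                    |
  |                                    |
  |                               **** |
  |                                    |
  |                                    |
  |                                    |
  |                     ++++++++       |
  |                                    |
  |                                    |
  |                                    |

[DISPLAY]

+                                         
                                          
                                ++++      
                                ++++      
                                          
                                          
                               ****       
                                          
                                          
                                          
                     ++++++++             
                                          
                                          
                                          
                                          
                                          
                                          
                                          
                                          
                                          
                                          


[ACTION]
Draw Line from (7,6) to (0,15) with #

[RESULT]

+              #                          
              #                           
            ##                  ++++      
           #                    ++++      
          #                               
        ##                                
       #                       ****       
      #                                   
                                          
                                          
                     ++++++++             
                                          
                                          
                                          
                                          
                                          
                                          
                                          
                                          
                                          
                                          


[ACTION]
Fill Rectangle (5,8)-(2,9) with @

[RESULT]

+              #                          
              #                           
        @@  ##                  ++++      
        @@ #                    ++++      
        @@#                               
        @@                                
       #                       ****       
      #                                   
                                          
                                          
                     ++++++++             
                                          
                                          
                                          
                                          
                                          
                                          
                                          
                                          
                                          
                                          


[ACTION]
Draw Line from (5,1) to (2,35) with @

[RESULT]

+              #                          
              #                           
        @@  ##                @@@@@@      
        @@ #       @@@@@@@@@@@  ++++      
       @@@@@@@@@@@@                       
 @@@@@@ @@                                
       #                       ****       
      #                                   
                                          
                                          
                     ++++++++             
                                          
                                          
                                          
                                          
                                          
                                          
                                          
                                          
                                          
                                          


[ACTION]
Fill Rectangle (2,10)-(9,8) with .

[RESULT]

+              #                          
              #                           
        ... ##                @@@@@@      
        ...#       @@@@@@@@@@@  ++++      
       @...@@@@@@@@                       
 @@@@@@ ...                               
       #...                    ****       
      # ...                               
        ...                               
        ...                               
                     ++++++++             
                                          
                                          
                                          
                                          
                                          
                                          
                                          
                                          
                                          
                                          
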